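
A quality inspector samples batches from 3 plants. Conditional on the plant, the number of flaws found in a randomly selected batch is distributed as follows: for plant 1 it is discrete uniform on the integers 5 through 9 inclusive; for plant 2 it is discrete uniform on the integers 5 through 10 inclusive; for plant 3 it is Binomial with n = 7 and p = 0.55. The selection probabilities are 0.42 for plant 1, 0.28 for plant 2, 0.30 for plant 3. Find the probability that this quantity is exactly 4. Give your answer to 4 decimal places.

Conditional on each plant, P(X = 4): 1: 0; 2: 0; 3: 0.291848.
By total probability, P(X = 4) = 0.42·0 + 0.28·0 + 0.3·0.291848 = 0.0875543.

0.0876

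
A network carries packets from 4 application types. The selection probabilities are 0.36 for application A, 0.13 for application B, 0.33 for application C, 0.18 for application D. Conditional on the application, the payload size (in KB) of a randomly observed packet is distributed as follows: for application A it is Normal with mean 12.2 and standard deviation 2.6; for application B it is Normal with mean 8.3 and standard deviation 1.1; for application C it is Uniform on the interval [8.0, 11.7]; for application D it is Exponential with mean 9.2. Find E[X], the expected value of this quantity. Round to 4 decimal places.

Component means — A: 12.2; B: 8.3; C: 9.85; D: 9.2.
E[X] = 0.36·12.2 + 0.13·8.3 + 0.33·9.85 + 0.18·9.2 = 10.3775.

10.3775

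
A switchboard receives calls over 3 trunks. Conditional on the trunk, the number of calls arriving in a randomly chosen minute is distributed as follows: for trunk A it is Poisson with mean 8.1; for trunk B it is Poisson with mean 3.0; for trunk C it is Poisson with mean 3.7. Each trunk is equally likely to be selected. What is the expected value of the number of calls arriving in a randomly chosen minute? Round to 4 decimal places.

Component means — A: 8.1; B: 3; C: 3.7.
E[X] = 0.333333·8.1 + 0.333333·3 + 0.333333·3.7 = 4.93333.

4.9333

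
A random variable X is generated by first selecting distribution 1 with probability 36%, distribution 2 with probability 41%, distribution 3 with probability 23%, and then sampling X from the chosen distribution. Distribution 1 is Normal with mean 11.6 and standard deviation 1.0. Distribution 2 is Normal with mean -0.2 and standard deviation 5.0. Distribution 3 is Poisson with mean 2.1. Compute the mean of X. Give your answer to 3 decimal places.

4.577

Component means — 1: 11.6; 2: -0.2; 3: 2.1.
E[X] = 0.36·11.6 + 0.41·-0.2 + 0.23·2.1 = 4.577.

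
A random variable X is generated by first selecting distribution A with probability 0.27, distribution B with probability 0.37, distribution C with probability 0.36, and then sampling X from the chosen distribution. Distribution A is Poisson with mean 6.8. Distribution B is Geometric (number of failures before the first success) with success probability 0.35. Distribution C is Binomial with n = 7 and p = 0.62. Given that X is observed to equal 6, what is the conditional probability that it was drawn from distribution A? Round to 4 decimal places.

Likelihoods P(X=6 | ·): A: 0.152939; B: 0.0263966; C: 0.151089.
Posterior ∝ prior × likelihood. Numerator for A: 0.27·0.152939 = 0.0412936.
Normalizing constant: 0.27·0.152939 + 0.37·0.0263966 + 0.36·0.151089 = 0.105452.
P(A | observation) = 0.0412936 / 0.105452 = 0.391585.

0.3916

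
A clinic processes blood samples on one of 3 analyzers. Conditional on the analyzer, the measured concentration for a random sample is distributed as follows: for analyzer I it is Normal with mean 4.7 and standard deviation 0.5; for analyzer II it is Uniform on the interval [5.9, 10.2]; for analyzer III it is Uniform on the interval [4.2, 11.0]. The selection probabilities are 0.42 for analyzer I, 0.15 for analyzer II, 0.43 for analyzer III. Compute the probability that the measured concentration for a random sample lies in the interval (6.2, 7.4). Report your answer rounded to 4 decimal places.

0.1183

Conditional on each analyzer, P(6.2 < X < 7.4): I: 0.00134986; II: 0.27907; III: 0.176471.
By total probability, P(6.2 < X < 7.4) = 0.42·0.00134986 + 0.15·0.27907 + 0.43·0.176471 = 0.11831.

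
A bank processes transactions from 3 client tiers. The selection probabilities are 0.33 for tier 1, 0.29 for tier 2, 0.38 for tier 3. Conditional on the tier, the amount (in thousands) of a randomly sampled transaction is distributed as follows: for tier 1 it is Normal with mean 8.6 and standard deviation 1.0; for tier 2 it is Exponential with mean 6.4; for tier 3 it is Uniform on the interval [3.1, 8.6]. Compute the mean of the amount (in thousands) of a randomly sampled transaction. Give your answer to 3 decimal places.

Component means — 1: 8.6; 2: 6.4; 3: 5.85.
E[X] = 0.33·8.6 + 0.29·6.4 + 0.38·5.85 = 6.917.

6.917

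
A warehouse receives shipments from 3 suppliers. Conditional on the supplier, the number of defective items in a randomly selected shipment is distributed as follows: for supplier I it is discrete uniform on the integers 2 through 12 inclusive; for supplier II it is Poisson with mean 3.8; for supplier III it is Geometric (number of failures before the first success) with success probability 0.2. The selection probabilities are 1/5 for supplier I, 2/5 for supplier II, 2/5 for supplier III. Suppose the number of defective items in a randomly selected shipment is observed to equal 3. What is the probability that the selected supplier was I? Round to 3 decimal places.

0.129

Likelihoods P(X=3 | ·): I: 0.0909091; II: 0.204588; III: 0.1024.
Posterior ∝ prior × likelihood. Numerator for I: 0.2·0.0909091 = 0.0181818.
Normalizing constant: 0.2·0.0909091 + 0.4·0.204588 + 0.4·0.1024 = 0.140977.
P(I | observation) = 0.0181818 / 0.140977 = 0.12897.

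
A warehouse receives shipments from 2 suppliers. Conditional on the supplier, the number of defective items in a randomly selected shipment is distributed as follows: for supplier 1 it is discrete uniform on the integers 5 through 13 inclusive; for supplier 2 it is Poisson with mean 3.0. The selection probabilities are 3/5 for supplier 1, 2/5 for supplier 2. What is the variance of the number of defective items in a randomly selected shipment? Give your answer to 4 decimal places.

13.8400

Per component, 1: μ=9, E[X²]=87.6667; 2: μ=3, E[X²]=12.
E[X] = 0.6·9 + 0.4·3 = 6.6.
E[X²] = 0.6·87.6667 + 0.4·12 = 57.4.
Var(X) = E[X²] − (E[X])² = 57.4 − 43.56 = 13.84.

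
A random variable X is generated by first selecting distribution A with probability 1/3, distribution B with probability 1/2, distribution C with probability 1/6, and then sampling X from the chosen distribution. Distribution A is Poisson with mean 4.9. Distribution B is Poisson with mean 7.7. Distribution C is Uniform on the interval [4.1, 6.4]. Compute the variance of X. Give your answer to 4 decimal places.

Per component, A: μ=4.9, E[X²]=28.91; B: μ=7.7, E[X²]=66.99; C: μ=5.25, E[X²]=28.0033.
E[X] = 0.333333·4.9 + 0.5·7.7 + 0.166667·5.25 = 6.35833.
E[X²] = 0.333333·28.91 + 0.5·66.99 + 0.166667·28.0033 = 47.7989.
Var(X) = E[X²] − (E[X])² = 47.7989 − 40.4284 = 7.37049.

7.3705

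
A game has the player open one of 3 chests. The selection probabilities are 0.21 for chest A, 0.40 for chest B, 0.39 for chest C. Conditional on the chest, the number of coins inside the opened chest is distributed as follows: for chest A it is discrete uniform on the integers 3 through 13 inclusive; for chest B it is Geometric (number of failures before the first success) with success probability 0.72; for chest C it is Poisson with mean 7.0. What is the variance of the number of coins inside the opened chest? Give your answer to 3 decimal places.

Per component, A: μ=8, E[X²]=74; B: μ=0.388889, E[X²]=0.691358; C: μ=7, E[X²]=56.
E[X] = 0.21·8 + 0.4·0.388889 + 0.39·7 = 4.56556.
E[X²] = 0.21·74 + 0.4·0.691358 + 0.39·56 = 37.6565.
Var(X) = E[X²] − (E[X])² = 37.6565 − 20.8443 = 16.8122.

16.812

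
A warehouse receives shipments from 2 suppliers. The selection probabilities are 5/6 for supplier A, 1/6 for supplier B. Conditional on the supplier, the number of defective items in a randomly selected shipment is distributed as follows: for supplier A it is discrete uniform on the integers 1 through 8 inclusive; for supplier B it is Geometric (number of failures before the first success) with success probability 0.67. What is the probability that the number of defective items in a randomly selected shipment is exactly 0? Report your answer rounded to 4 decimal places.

Conditional on each supplier, P(X = 0): A: 0; B: 0.67.
By total probability, P(X = 0) = 0.833333·0 + 0.166667·0.67 = 0.111667.

0.1117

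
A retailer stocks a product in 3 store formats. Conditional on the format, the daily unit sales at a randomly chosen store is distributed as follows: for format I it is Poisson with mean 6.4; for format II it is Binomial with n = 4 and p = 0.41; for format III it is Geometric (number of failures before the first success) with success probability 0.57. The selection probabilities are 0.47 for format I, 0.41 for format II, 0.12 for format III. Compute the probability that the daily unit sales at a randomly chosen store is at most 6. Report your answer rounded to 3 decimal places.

0.785

Conditional on each format, P(X ≤ 6): I: 0.542329; II: 1; III: 0.997282.
By total probability, P(X ≤ 6) = 0.47·0.542329 + 0.41·1 + 0.12·0.997282 = 0.784568.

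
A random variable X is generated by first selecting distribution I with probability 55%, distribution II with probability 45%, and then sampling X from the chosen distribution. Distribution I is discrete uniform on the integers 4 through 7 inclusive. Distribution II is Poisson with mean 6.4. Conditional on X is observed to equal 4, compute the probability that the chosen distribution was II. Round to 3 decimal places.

0.275

Likelihoods P(X=4 | ·): I: 0.25; II: 0.116151.
Posterior ∝ prior × likelihood. Numerator for II: 0.45·0.116151 = 0.0522681.
Normalizing constant: 0.55·0.25 + 0.45·0.116151 = 0.189768.
P(II | observation) = 0.0522681 / 0.189768 = 0.275431.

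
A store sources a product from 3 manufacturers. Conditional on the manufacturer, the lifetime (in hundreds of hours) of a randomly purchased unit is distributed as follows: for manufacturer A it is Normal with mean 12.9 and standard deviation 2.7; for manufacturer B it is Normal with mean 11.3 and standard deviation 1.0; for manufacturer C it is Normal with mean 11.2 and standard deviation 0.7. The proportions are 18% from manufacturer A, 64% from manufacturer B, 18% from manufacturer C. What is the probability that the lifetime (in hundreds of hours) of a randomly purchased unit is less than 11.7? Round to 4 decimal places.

0.6158

Conditional on each manufacturer, P(X < 11.7): A: 0.328361; B: 0.655422; C: 0.762475.
By total probability, P(X < 11.7) = 0.18·0.328361 + 0.64·0.655422 + 0.18·0.762475 = 0.61582.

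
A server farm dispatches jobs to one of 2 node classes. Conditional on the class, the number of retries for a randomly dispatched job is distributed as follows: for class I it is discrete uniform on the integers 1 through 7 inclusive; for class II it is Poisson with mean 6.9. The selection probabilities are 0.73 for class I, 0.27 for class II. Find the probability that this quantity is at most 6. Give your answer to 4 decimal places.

0.7512

Conditional on each class, P(X ≤ 6): I: 0.857143; II: 0.464715.
By total probability, P(X ≤ 6) = 0.73·0.857143 + 0.27·0.464715 = 0.751187.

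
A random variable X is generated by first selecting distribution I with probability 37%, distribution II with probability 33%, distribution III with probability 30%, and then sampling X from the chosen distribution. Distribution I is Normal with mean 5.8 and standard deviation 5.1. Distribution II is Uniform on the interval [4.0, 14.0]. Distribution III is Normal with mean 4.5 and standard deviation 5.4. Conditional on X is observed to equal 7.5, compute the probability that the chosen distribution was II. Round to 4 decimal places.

Likelihoods f(7.5 | ·): I: 0.0739967; II: 0.1; III: 0.0633134.
Posterior ∝ prior × likelihood. Numerator for II: 0.33·0.1 = 0.033.
Normalizing constant: 0.37·0.0739967 + 0.33·0.1 + 0.3·0.0633134 = 0.0793728.
P(II | observation) = 0.033 / 0.0793728 = 0.41576.

0.4158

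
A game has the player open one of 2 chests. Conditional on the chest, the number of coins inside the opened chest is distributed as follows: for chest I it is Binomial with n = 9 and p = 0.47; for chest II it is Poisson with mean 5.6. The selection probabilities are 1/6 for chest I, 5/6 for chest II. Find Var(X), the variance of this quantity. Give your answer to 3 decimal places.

Per component, I: μ=4.23, E[X²]=20.1348; II: μ=5.6, E[X²]=36.96.
E[X] = 0.166667·4.23 + 0.833333·5.6 = 5.37167.
E[X²] = 0.166667·20.1348 + 0.833333·36.96 = 34.1558.
Var(X) = E[X²] − (E[X])² = 34.1558 − 28.8548 = 5.301.

5.301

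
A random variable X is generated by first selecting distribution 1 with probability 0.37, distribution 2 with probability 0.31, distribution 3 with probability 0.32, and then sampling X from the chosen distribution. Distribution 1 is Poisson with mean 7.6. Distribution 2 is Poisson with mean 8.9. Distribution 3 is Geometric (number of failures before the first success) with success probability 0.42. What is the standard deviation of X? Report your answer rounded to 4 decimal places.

4.1237

Per component, 1: μ=7.6, E[X²]=65.36; 2: μ=8.9, E[X²]=88.11; 3: μ=1.38095, E[X²]=5.19501.
E[X] = 0.37·7.6 + 0.31·8.9 + 0.32·1.38095 = 6.0129.
E[X²] = 0.37·65.36 + 0.31·88.11 + 0.32·5.19501 = 53.1597.
Var(X) = E[X²] − (E[X])² = 53.1597 − 36.155 = 17.0047.
SD(X) = √17.0047 = 4.12367.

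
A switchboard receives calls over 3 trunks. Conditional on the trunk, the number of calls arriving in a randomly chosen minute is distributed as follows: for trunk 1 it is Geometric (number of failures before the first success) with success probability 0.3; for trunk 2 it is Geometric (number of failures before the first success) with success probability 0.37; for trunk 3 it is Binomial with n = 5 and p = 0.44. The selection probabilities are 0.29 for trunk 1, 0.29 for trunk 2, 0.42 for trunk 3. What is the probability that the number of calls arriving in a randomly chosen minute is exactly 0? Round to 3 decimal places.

0.217

Conditional on each trunk, P(X = 0): 1: 0.3; 2: 0.37; 3: 0.0550732.
By total probability, P(X = 0) = 0.29·0.3 + 0.29·0.37 + 0.42·0.0550732 = 0.217431.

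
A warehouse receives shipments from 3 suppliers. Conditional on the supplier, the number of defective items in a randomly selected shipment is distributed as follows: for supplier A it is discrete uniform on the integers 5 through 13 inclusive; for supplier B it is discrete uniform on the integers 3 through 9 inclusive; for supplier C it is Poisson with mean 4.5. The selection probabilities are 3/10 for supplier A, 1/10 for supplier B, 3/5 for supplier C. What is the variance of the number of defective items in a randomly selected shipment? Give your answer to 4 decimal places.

Per component, A: μ=9, E[X²]=87.6667; B: μ=6, E[X²]=40; C: μ=4.5, E[X²]=24.75.
E[X] = 0.3·9 + 0.1·6 + 0.6·4.5 = 6.
E[X²] = 0.3·87.6667 + 0.1·40 + 0.6·24.75 = 45.15.
Var(X) = E[X²] − (E[X])² = 45.15 − 36 = 9.15.

9.1500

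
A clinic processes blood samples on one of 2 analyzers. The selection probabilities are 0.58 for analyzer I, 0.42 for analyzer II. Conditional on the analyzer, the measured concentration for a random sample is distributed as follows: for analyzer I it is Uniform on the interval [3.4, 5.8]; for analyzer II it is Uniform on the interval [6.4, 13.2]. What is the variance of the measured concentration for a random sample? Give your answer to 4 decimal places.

Per component, I: μ=4.6, E[X²]=21.64; II: μ=9.8, E[X²]=99.8933.
E[X] = 0.58·4.6 + 0.42·9.8 = 6.784.
E[X²] = 0.58·21.64 + 0.42·99.8933 = 54.5064.
Var(X) = E[X²] − (E[X])² = 54.5064 − 46.0227 = 8.48374.

8.4837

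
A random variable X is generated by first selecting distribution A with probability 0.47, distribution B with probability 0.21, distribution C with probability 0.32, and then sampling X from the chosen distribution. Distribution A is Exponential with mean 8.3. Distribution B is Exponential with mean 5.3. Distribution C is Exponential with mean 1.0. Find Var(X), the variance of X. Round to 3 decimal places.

48.743

Per component, A: μ=8.3, E[X²]=137.78; B: μ=5.3, E[X²]=56.18; C: μ=1, E[X²]=2.
E[X] = 0.47·8.3 + 0.21·5.3 + 0.32·1 = 5.334.
E[X²] = 0.47·137.78 + 0.21·56.18 + 0.32·2 = 77.1944.
Var(X) = E[X²] − (E[X])² = 77.1944 − 28.4516 = 48.7428.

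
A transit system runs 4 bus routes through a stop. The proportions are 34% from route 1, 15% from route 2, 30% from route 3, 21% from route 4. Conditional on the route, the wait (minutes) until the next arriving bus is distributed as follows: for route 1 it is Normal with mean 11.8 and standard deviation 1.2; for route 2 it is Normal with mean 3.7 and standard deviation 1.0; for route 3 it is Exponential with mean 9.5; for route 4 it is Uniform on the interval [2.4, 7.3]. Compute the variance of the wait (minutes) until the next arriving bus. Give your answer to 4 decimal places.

38.3869

Per component, 1: μ=11.8, E[X²]=140.68; 2: μ=3.7, E[X²]=14.69; 3: μ=9.5, E[X²]=180.5; 4: μ=4.85, E[X²]=25.5233.
E[X] = 0.34·11.8 + 0.15·3.7 + 0.3·9.5 + 0.21·4.85 = 8.4355.
E[X²] = 0.34·140.68 + 0.15·14.69 + 0.3·180.5 + 0.21·25.5233 = 109.545.
Var(X) = E[X²] − (E[X])² = 109.545 − 71.1577 = 38.3869.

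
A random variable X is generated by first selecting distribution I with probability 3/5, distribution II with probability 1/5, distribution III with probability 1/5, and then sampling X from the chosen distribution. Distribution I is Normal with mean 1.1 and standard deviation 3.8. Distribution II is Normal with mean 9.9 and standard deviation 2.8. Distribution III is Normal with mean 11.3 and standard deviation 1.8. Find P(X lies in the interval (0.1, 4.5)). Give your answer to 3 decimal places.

0.256

Conditional on each component, P(0.1 < X < 4.5): I: 0.418322; II: 0.0266594; III: 7.91167e-05.
By total probability, P(0.1 < X < 4.5) = 0.6·0.418322 + 0.2·0.0266594 + 0.2·7.91167e-05 = 0.256341.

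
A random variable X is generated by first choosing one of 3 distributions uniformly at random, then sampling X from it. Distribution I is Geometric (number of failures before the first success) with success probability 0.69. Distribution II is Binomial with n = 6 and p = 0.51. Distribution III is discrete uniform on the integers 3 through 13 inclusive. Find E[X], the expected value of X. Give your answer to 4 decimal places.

3.8364

Component means — I: 0.449275; II: 3.06; III: 8.
E[X] = 0.333333·0.449275 + 0.333333·3.06 + 0.333333·8 = 3.83643.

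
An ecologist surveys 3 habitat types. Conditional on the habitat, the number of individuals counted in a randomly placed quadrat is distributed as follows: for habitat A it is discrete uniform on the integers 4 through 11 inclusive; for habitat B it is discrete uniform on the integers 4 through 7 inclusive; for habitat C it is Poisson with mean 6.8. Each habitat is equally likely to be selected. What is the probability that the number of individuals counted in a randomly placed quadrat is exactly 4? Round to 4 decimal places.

Conditional on each habitat, P(X = 4): A: 0.125; B: 0.25; C: 0.0992252.
By total probability, P(X = 4) = 0.333333·0.125 + 0.333333·0.25 + 0.333333·0.0992252 = 0.158075.

0.1581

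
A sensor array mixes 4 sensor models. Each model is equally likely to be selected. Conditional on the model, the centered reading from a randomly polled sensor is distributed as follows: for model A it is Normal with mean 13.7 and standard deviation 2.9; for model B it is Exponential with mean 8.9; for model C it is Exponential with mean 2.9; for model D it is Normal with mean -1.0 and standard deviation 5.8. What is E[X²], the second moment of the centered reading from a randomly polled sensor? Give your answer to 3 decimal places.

101.495

For each component E[X²] = Var + (mean)², giving A: 196.1; B: 158.42; C: 16.82; D: 34.64.
Overall E[X²] = 0.25·196.1 + 0.25·158.42 + 0.25·16.82 + 0.25·34.64 = 101.495.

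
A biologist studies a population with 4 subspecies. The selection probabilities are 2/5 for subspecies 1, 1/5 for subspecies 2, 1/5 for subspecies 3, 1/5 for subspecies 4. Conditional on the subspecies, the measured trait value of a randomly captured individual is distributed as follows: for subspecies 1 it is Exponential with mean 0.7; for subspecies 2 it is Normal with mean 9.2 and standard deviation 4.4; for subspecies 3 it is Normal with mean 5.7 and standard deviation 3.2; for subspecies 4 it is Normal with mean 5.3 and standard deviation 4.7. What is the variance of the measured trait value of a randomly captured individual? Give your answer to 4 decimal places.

Per component, 1: μ=0.7, E[X²]=0.98; 2: μ=9.2, E[X²]=104; 3: μ=5.7, E[X²]=42.73; 4: μ=5.3, E[X²]=50.18.
E[X] = 0.4·0.7 + 0.2·9.2 + 0.2·5.7 + 0.2·5.3 = 4.32.
E[X²] = 0.4·0.98 + 0.2·104 + 0.2·42.73 + 0.2·50.18 = 39.774.
Var(X) = E[X²] − (E[X])² = 39.774 − 18.6624 = 21.1116.

21.1116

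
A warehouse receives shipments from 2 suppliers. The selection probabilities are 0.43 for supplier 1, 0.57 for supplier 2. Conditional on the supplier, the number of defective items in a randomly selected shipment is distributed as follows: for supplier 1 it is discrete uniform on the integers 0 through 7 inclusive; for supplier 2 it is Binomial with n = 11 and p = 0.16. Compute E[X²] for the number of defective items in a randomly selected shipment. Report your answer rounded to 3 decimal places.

10.133

For each component E[X²] = Var + (mean)², giving 1: 17.5; 2: 4.576.
Overall E[X²] = 0.43·17.5 + 0.57·4.576 = 10.1333.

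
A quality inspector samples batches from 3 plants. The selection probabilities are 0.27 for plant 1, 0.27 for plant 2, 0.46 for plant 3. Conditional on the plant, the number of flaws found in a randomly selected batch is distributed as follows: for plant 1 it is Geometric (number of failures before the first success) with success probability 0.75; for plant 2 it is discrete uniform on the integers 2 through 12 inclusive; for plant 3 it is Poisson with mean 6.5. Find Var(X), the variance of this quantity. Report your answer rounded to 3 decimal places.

13.804

Per component, 1: μ=0.333333, E[X²]=0.555556; 2: μ=7, E[X²]=59; 3: μ=6.5, E[X²]=48.75.
E[X] = 0.27·0.333333 + 0.27·7 + 0.46·6.5 = 4.97.
E[X²] = 0.27·0.555556 + 0.27·59 + 0.46·48.75 = 38.505.
Var(X) = E[X²] − (E[X])² = 38.505 − 24.7009 = 13.8041.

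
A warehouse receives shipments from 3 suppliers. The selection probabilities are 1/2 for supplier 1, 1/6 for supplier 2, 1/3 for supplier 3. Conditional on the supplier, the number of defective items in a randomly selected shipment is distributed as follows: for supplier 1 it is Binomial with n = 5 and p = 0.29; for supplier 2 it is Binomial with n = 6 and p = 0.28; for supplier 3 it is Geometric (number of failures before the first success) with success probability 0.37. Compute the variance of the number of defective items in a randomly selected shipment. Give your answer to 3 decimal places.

2.265

Per component, 1: μ=1.45, E[X²]=3.132; 2: μ=1.68, E[X²]=4.032; 3: μ=1.7027, E[X²]=7.5011.
E[X] = 0.5·1.45 + 0.166667·1.68 + 0.333333·1.7027 = 1.57257.
E[X²] = 0.5·3.132 + 0.166667·4.032 + 0.333333·7.5011 = 4.73837.
Var(X) = E[X²] − (E[X])² = 4.73837 − 2.47297 = 2.2654.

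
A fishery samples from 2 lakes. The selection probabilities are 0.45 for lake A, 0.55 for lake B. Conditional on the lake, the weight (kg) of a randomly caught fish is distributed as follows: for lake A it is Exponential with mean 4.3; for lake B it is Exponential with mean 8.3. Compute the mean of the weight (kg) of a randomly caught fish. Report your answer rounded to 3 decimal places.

6.500

Component means — A: 4.3; B: 8.3.
E[X] = 0.45·4.3 + 0.55·8.3 = 6.5.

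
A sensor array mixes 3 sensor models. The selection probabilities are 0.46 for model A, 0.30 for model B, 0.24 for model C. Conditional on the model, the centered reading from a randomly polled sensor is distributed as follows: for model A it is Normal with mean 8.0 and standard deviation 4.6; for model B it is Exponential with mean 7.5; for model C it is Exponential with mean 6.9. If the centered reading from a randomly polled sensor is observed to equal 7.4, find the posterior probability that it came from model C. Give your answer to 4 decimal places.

Likelihoods f(7.4 | ·): A: 0.085992; B: 0.049709; C: 0.0495891.
Posterior ∝ prior × likelihood. Numerator for C: 0.24·0.0495891 = 0.0119014.
Normalizing constant: 0.46·0.085992 + 0.3·0.049709 + 0.24·0.0495891 = 0.0663704.
P(C | observation) = 0.0119014 / 0.0663704 = 0.179318.

0.1793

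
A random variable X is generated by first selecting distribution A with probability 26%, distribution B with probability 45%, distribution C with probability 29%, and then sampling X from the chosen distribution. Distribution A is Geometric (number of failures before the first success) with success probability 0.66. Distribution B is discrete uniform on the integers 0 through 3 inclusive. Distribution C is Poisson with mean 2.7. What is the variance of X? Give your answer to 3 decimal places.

2.210

Per component, A: μ=0.515152, E[X²]=1.04591; B: μ=1.5, E[X²]=3.5; C: μ=2.7, E[X²]=9.99.
E[X] = 0.26·0.515152 + 0.45·1.5 + 0.29·2.7 = 1.59194.
E[X²] = 0.26·1.04591 + 0.45·3.5 + 0.29·9.99 = 4.74404.
Var(X) = E[X²] − (E[X])² = 4.74404 − 2.53427 = 2.20977.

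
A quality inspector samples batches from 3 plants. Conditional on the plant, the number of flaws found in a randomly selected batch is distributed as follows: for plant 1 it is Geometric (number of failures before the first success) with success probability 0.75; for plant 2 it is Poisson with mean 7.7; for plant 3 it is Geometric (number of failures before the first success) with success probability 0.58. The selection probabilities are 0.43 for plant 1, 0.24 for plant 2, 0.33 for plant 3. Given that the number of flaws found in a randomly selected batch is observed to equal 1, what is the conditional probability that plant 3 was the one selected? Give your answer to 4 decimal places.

0.4967

Likelihoods P(X=1 | ·): 1: 0.1875; 2: 0.00348677; 3: 0.2436.
Posterior ∝ prior × likelihood. Numerator for 3: 0.33·0.2436 = 0.080388.
Normalizing constant: 0.43·0.1875 + 0.24·0.00348677 + 0.33·0.2436 = 0.16185.
P(3 | observation) = 0.080388 / 0.16185 = 0.496683.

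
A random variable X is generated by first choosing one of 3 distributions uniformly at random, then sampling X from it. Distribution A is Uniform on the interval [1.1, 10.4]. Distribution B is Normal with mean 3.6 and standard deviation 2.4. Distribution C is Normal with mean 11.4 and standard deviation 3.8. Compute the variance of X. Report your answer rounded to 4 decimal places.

19.9564

Per component, A: μ=5.75, E[X²]=40.27; B: μ=3.6, E[X²]=18.72; C: μ=11.4, E[X²]=144.4.
E[X] = 0.333333·5.75 + 0.333333·3.6 + 0.333333·11.4 = 6.91667.
E[X²] = 0.333333·40.27 + 0.333333·18.72 + 0.333333·144.4 = 67.7967.
Var(X) = E[X²] − (E[X])² = 67.7967 − 47.8403 = 19.9564.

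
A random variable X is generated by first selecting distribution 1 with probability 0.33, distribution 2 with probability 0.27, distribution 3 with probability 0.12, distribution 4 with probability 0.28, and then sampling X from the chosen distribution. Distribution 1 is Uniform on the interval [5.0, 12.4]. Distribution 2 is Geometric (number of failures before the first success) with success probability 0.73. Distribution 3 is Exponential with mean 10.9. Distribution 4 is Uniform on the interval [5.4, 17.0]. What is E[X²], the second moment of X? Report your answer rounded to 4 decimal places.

For each component E[X²] = Var + (mean)², giving 1: 80.2533; 2: 0.64346; 3: 237.62; 4: 136.653.
Overall E[X²] = 0.33·80.2533 + 0.27·0.64346 + 0.12·237.62 + 0.28·136.653 = 93.4347.

93.4347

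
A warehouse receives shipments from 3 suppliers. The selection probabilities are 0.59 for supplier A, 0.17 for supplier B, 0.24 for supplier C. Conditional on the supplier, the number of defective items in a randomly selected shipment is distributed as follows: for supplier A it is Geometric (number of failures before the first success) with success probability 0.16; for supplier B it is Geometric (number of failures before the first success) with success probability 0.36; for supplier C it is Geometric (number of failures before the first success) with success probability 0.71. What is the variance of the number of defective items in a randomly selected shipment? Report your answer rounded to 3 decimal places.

24.942

Per component, A: μ=5.25, E[X²]=60.375; B: μ=1.77778, E[X²]=8.09877; C: μ=0.408451, E[X²]=0.742115.
E[X] = 0.59·5.25 + 0.17·1.77778 + 0.24·0.408451 = 3.49775.
E[X²] = 0.59·60.375 + 0.17·8.09877 + 0.24·0.742115 = 37.1761.
Var(X) = E[X²] − (E[X])² = 37.1761 − 12.2343 = 24.9419.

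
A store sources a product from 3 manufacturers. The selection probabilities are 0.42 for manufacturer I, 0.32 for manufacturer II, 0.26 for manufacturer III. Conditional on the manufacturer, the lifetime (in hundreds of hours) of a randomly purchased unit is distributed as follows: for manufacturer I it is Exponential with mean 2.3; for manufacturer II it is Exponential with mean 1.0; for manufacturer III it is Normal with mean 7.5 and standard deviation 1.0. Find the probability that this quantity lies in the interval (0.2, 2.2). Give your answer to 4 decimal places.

0.4502

Conditional on each manufacturer, P(0.2 < X < 2.2): I: 0.53249; II: 0.707928; III: 5.79012e-08.
By total probability, P(0.2 < X < 2.2) = 0.42·0.53249 + 0.32·0.707928 + 0.26·5.79012e-08 = 0.450183.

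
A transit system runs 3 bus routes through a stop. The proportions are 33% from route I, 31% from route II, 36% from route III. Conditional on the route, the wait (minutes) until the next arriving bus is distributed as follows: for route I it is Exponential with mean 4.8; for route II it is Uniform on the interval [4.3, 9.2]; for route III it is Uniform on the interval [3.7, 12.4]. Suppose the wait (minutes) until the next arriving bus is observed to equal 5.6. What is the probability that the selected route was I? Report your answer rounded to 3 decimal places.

Likelihoods f(5.6 | ·): I: 0.0648757; II: 0.204082; III: 0.114943.
Posterior ∝ prior × likelihood. Numerator for I: 0.33·0.0648757 = 0.021409.
Normalizing constant: 0.33·0.0648757 + 0.31·0.204082 + 0.36·0.114943 = 0.126054.
P(I | observation) = 0.021409 / 0.126054 = 0.16984.

0.170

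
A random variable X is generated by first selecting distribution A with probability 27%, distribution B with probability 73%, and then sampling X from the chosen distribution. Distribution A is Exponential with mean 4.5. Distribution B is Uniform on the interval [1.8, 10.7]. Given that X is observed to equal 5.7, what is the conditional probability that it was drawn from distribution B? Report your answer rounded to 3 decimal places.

0.829

Likelihoods f(5.7 | ·): A: 0.0626154; B: 0.11236.
Posterior ∝ prior × likelihood. Numerator for B: 0.73·0.11236 = 0.0820225.
Normalizing constant: 0.27·0.0626154 + 0.73·0.11236 = 0.0989286.
P(B | observation) = 0.0820225 / 0.0989286 = 0.829108.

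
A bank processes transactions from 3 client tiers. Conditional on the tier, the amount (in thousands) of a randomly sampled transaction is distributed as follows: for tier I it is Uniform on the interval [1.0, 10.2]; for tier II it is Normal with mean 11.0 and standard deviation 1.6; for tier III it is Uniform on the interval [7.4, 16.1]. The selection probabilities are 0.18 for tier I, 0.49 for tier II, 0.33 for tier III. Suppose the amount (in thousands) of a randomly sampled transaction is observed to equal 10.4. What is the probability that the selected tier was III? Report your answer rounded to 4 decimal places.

0.2499

Likelihoods f(10.4 | ·): I: 0; II: 0.232409; III: 0.114943.
Posterior ∝ prior × likelihood. Numerator for III: 0.33·0.114943 = 0.037931.
Normalizing constant: 0.18·0 + 0.49·0.232409 + 0.33·0.114943 = 0.151812.
P(III | observation) = 0.037931 / 0.151812 = 0.249856.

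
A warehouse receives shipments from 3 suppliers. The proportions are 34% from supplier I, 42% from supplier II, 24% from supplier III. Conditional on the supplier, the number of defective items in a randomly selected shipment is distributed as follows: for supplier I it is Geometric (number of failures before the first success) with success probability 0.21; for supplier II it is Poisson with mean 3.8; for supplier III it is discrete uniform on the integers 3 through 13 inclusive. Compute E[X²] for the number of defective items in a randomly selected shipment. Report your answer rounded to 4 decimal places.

36.3232

For each component E[X²] = Var + (mean)², giving I: 32.0658; II: 18.24; III: 74.
Overall E[X²] = 0.34·32.0658 + 0.42·18.24 + 0.24·74 = 36.3232.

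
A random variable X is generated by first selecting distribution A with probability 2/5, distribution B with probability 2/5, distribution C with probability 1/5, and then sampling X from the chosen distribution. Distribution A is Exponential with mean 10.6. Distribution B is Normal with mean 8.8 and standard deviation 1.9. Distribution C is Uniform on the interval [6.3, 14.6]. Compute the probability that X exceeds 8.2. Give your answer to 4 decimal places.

Conditional on each component, P(X > 8.2): A: 0.461356; B: 0.623919; C: 0.771084.
By total probability, P(X > 8.2) = 0.4·0.461356 + 0.4·0.623919 + 0.2·0.771084 = 0.588327.

0.5883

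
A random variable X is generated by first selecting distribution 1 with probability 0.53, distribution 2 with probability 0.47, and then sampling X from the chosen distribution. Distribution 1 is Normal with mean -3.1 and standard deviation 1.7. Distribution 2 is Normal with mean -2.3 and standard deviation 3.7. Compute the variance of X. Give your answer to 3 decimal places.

8.125

Per component, 1: μ=-3.1, E[X²]=12.5; 2: μ=-2.3, E[X²]=18.98.
E[X] = 0.53·-3.1 + 0.47·-2.3 = -2.724.
E[X²] = 0.53·12.5 + 0.47·18.98 = 15.5456.
Var(X) = E[X²] − (E[X])² = 15.5456 − 7.42018 = 8.12542.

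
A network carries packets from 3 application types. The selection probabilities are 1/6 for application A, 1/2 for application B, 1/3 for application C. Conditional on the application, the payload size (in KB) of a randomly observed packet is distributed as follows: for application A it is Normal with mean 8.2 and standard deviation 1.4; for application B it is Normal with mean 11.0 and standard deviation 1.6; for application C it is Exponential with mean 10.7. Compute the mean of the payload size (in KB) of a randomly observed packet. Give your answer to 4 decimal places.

10.4333

Component means — A: 8.2; B: 11; C: 10.7.
E[X] = 0.166667·8.2 + 0.5·11 + 0.333333·10.7 = 10.4333.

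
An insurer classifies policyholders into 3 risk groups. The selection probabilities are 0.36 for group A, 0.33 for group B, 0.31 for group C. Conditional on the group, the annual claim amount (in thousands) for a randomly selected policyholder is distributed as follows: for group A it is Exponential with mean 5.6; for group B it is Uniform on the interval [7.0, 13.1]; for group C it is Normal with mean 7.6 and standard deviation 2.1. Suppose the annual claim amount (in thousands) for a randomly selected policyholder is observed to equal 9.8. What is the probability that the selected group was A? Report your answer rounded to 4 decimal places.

Likelihoods f(9.8 | ·): A: 0.0310311; B: 0.163934; C: 0.109741.
Posterior ∝ prior × likelihood. Numerator for A: 0.36·0.0310311 = 0.0111712.
Normalizing constant: 0.36·0.0310311 + 0.33·0.163934 + 0.31·0.109741 = 0.0992894.
P(A | observation) = 0.0111712 / 0.0992894 = 0.112511.

0.1125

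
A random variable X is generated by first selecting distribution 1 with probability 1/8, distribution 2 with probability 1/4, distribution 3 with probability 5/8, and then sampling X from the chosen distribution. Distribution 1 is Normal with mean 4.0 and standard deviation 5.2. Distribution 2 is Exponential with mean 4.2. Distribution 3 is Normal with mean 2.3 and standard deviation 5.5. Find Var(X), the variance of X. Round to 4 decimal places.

27.4873

Per component, 1: μ=4, E[X²]=43.04; 2: μ=4.2, E[X²]=35.28; 3: μ=2.3, E[X²]=35.54.
E[X] = 0.125·4 + 0.25·4.2 + 0.625·2.3 = 2.9875.
E[X²] = 0.125·43.04 + 0.25·35.28 + 0.625·35.54 = 36.4125.
Var(X) = E[X²] − (E[X])² = 36.4125 − 8.92516 = 27.4873.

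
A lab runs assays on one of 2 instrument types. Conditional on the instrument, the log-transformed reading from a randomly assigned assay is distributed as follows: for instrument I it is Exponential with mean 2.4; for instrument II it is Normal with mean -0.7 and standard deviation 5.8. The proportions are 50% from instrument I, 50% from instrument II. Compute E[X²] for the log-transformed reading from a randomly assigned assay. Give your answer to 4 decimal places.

22.8250

For each component E[X²] = Var + (mean)², giving I: 11.52; II: 34.13.
Overall E[X²] = 0.5·11.52 + 0.5·34.13 = 22.825.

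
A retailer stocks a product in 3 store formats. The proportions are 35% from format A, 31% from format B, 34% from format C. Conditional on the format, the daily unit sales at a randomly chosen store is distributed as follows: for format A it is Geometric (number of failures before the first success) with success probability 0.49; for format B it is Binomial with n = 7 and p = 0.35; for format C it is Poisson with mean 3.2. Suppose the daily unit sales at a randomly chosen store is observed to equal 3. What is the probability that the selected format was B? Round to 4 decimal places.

0.4576

Likelihoods P(X=3 | ·): A: 0.064999; B: 0.267871; C: 0.222616.
Posterior ∝ prior × likelihood. Numerator for B: 0.31·0.267871 = 0.08304.
Normalizing constant: 0.35·0.064999 + 0.31·0.267871 + 0.34·0.222616 = 0.181479.
P(B | observation) = 0.08304 / 0.181479 = 0.457573.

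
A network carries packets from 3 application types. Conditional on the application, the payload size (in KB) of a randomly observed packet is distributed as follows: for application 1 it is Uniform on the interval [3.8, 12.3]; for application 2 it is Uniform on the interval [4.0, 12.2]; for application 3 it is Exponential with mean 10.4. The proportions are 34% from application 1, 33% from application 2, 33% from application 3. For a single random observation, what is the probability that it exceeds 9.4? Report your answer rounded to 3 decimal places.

0.362

Conditional on each application, P(X > 9.4): 1: 0.341176; 2: 0.341463; 3: 0.405009.
By total probability, P(X > 9.4) = 0.34·0.341176 + 0.33·0.341463 + 0.33·0.405009 = 0.362336.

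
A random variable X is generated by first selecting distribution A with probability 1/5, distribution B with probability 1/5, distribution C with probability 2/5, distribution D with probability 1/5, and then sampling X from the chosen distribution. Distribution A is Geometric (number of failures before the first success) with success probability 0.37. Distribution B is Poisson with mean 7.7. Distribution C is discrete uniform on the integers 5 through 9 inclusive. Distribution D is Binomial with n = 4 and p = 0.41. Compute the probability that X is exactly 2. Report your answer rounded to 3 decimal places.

Conditional on each component, P(X = 2): A: 0.146853; B: 0.0134241; C: 0; D: 0.351094.
By total probability, P(X = 2) = 0.2·0.146853 + 0.2·0.0134241 + 0.4·0 + 0.2·0.351094 = 0.102274.

0.102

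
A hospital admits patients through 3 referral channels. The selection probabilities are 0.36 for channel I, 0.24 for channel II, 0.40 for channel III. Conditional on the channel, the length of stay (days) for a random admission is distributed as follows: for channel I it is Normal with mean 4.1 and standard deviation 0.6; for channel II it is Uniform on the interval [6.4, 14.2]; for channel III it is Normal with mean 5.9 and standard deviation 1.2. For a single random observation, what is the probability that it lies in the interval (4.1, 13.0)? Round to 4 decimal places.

0.7564

Conditional on each channel, P(4.1 < X < 13.0): I: 0.5; II: 0.846154; III: 0.933193.
By total probability, P(4.1 < X < 13.0) = 0.36·0.5 + 0.24·0.846154 + 0.4·0.933193 = 0.756354.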